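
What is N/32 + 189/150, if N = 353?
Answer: 9833/800 ≈ 12.291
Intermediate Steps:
N/32 + 189/150 = 353/32 + 189/150 = 353*(1/32) + 189*(1/150) = 353/32 + 63/50 = 9833/800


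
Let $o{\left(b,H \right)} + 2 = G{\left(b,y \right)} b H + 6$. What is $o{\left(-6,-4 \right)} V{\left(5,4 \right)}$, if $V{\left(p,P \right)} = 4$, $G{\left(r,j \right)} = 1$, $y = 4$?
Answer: $112$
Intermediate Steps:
$o{\left(b,H \right)} = 4 + H b$ ($o{\left(b,H \right)} = -2 + \left(1 b H + 6\right) = -2 + \left(b H + 6\right) = -2 + \left(H b + 6\right) = -2 + \left(6 + H b\right) = 4 + H b$)
$o{\left(-6,-4 \right)} V{\left(5,4 \right)} = \left(4 - -24\right) 4 = \left(4 + 24\right) 4 = 28 \cdot 4 = 112$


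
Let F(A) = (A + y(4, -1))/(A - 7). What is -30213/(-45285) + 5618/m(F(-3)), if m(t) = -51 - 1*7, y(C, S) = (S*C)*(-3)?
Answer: -42109796/437755 ≈ -96.195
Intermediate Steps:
y(C, S) = -3*C*S (y(C, S) = (C*S)*(-3) = -3*C*S)
F(A) = (12 + A)/(-7 + A) (F(A) = (A - 3*4*(-1))/(A - 7) = (A + 12)/(-7 + A) = (12 + A)/(-7 + A))
m(t) = -58 (m(t) = -51 - 7 = -58)
-30213/(-45285) + 5618/m(F(-3)) = -30213/(-45285) + 5618/(-58) = -30213*(-1/45285) + 5618*(-1/58) = 10071/15095 - 2809/29 = -42109796/437755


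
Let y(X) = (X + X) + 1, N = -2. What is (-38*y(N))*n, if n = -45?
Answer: -5130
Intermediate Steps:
y(X) = 1 + 2*X (y(X) = 2*X + 1 = 1 + 2*X)
(-38*y(N))*n = -38*(1 + 2*(-2))*(-45) = -38*(1 - 4)*(-45) = -38*(-3)*(-45) = 114*(-45) = -5130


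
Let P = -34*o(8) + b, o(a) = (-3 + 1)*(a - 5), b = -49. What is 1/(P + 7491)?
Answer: 1/7646 ≈ 0.00013079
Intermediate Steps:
o(a) = 10 - 2*a (o(a) = -2*(-5 + a) = 10 - 2*a)
P = 155 (P = -34*(10 - 2*8) - 49 = -34*(10 - 16) - 49 = -34*(-6) - 49 = 204 - 49 = 155)
1/(P + 7491) = 1/(155 + 7491) = 1/7646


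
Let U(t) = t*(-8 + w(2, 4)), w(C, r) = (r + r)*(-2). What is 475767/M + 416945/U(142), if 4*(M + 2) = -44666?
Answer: -12556128337/76124496 ≈ -164.94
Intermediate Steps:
M = -22337/2 (M = -2 + (1/4)*(-44666) = -2 - 22333/2 = -22337/2 ≈ -11169.)
w(C, r) = -4*r (w(C, r) = (2*r)*(-2) = -4*r)
U(t) = -24*t (U(t) = t*(-8 - 4*4) = t*(-8 - 16) = t*(-24) = -24*t)
475767/M + 416945/U(142) = 475767/(-22337/2) + 416945/((-24*142)) = 475767*(-2/22337) + 416945/(-3408) = -951534/22337 + 416945*(-1/3408) = -951534/22337 - 416945/3408 = -12556128337/76124496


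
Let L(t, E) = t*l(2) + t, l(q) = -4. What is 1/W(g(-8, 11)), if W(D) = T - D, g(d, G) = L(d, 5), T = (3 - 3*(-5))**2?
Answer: 1/300 ≈ 0.0033333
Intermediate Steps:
T = 324 (T = (3 + 15)**2 = 18**2 = 324)
L(t, E) = -3*t (L(t, E) = t*(-4) + t = -4*t + t = -3*t)
g(d, G) = -3*d
W(D) = 324 - D
1/W(g(-8, 11)) = 1/(324 - (-3)*(-8)) = 1/(324 - 1*24) = 1/(324 - 24) = 1/300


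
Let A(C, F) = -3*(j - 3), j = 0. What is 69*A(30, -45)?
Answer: 621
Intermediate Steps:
A(C, F) = 9 (A(C, F) = -3*(0 - 3) = -3*(-3) = 9)
69*A(30, -45) = 69*9 = 621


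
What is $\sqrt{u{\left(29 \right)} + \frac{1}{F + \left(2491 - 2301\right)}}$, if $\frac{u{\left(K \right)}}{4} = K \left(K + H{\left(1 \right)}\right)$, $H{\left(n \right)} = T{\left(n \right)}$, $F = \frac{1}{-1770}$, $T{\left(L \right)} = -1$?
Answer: $\frac{\sqrt{367339707767678}}{336299} \approx 56.991$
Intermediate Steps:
$F = - \frac{1}{1770} \approx -0.00056497$
$H{\left(n \right)} = -1$
$u{\left(K \right)} = 4 K \left(-1 + K\right)$ ($u{\left(K \right)} = 4 K \left(K - 1\right) = 4 K \left(-1 + K\right)$)
$\sqrt{u{\left(29 \right)} + \frac{1}{F + \left(2491 - 2301\right)}} = \sqrt{4 \cdot 29 \left(-1 + 29\right) + \frac{1}{- \frac{1}{1770} + \left(2491 - 2301\right)}} = \sqrt{4 \cdot 29 \cdot 28 + \frac{1}{- \frac{1}{1770} + \left(2491 - 2301\right)}} = \sqrt{3248 + \frac{1}{- \frac{1}{1770} + 190}} = \sqrt{3248 + \frac{1}{\frac{336299}{1770}}} = \sqrt{3248 + \frac{1770}{336299}} = \sqrt{\frac{1092300922}{336299}} = \frac{\sqrt{367339707767678}}{336299}$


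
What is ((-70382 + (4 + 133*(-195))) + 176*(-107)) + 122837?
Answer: 7692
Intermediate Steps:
((-70382 + (4 + 133*(-195))) + 176*(-107)) + 122837 = ((-70382 + (4 - 25935)) - 18832) + 122837 = ((-70382 - 25931) - 18832) + 122837 = (-96313 - 18832) + 122837 = -115145 + 122837 = 7692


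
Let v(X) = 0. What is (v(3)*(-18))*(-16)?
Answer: 0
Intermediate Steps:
(v(3)*(-18))*(-16) = (0*(-18))*(-16) = 0*(-16) = 0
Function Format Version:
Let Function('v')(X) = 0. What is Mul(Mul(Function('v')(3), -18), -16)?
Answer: 0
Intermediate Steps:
Mul(Mul(Function('v')(3), -18), -16) = Mul(Mul(0, -18), -16) = Mul(0, -16) = 0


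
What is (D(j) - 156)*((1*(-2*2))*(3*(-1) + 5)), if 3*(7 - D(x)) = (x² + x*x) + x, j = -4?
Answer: 3800/3 ≈ 1266.7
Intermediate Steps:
D(x) = 7 - 2*x²/3 - x/3 (D(x) = 7 - ((x² + x*x) + x)/3 = 7 - ((x² + x²) + x)/3 = 7 - (2*x² + x)/3 = 7 - (x + 2*x²)/3 = 7 + (-2*x²/3 - x/3) = 7 - 2*x²/3 - x/3)
(D(j) - 156)*((1*(-2*2))*(3*(-1) + 5)) = ((7 - ⅔*(-4)² - ⅓*(-4)) - 156)*((1*(-2*2))*(3*(-1) + 5)) = ((7 - ⅔*16 + 4/3) - 156)*((1*(-4))*(-3 + 5)) = ((7 - 32/3 + 4/3) - 156)*(-4*2) = (-7/3 - 156)*(-8) = -475/3*(-8) = 3800/3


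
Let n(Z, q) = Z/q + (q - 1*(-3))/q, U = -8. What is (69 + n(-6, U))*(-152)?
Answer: -10697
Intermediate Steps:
n(Z, q) = Z/q + (3 + q)/q (n(Z, q) = Z/q + (q + 3)/q = Z/q + (3 + q)/q)
(69 + n(-6, U))*(-152) = (69 + (3 - 6 - 8)/(-8))*(-152) = (69 - ⅛*(-11))*(-152) = (69 + 11/8)*(-152) = (563/8)*(-152) = -10697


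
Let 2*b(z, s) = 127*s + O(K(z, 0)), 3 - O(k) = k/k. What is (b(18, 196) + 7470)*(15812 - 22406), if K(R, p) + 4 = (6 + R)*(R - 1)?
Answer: -131332698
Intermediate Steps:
K(R, p) = -4 + (-1 + R)*(6 + R) (K(R, p) = -4 + (6 + R)*(R - 1) = -4 + (6 + R)*(-1 + R) = -4 + (-1 + R)*(6 + R))
O(k) = 2 (O(k) = 3 - k/k = 3 - 1*1 = 3 - 1 = 2)
b(z, s) = 1 + 127*s/2 (b(z, s) = (127*s + 2)/2 = (2 + 127*s)/2 = 1 + 127*s/2)
(b(18, 196) + 7470)*(15812 - 22406) = ((1 + (127/2)*196) + 7470)*(15812 - 22406) = ((1 + 12446) + 7470)*(-6594) = (12447 + 7470)*(-6594) = 19917*(-6594) = -131332698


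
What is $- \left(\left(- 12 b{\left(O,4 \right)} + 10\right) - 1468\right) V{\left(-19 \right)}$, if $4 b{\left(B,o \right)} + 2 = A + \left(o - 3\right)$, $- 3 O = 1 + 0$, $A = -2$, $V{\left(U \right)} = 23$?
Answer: $33327$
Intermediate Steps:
$O = - \frac{1}{3}$ ($O = - \frac{1 + 0}{3} = \left(- \frac{1}{3}\right) 1 = - \frac{1}{3} \approx -0.33333$)
$b{\left(B,o \right)} = - \frac{7}{4} + \frac{o}{4}$ ($b{\left(B,o \right)} = - \frac{1}{2} + \frac{-2 + \left(o - 3\right)}{4} = - \frac{1}{2} + \frac{-2 + \left(-3 + o\right)}{4} = - \frac{1}{2} + \frac{-5 + o}{4} = - \frac{1}{2} + \left(- \frac{5}{4} + \frac{o}{4}\right) = - \frac{7}{4} + \frac{o}{4}$)
$- \left(\left(- 12 b{\left(O,4 \right)} + 10\right) - 1468\right) V{\left(-19 \right)} = - \left(\left(- 12 \left(- \frac{7}{4} + \frac{1}{4} \cdot 4\right) + 10\right) - 1468\right) 23 = - \left(\left(- 12 \left(- \frac{7}{4} + 1\right) + 10\right) - 1468\right) 23 = - \left(\left(\left(-12\right) \left(- \frac{3}{4}\right) + 10\right) - 1468\right) 23 = - \left(\left(9 + 10\right) - 1468\right) 23 = - \left(19 - 1468\right) 23 = - \left(-1449\right) 23 = \left(-1\right) \left(-33327\right) = 33327$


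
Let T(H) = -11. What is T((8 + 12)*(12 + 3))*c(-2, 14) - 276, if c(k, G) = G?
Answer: -430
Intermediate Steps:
T((8 + 12)*(12 + 3))*c(-2, 14) - 276 = -11*14 - 276 = -154 - 276 = -430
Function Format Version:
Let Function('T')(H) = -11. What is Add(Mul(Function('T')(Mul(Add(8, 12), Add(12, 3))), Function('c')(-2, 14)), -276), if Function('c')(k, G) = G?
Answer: -430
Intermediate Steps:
Add(Mul(Function('T')(Mul(Add(8, 12), Add(12, 3))), Function('c')(-2, 14)), -276) = Add(Mul(-11, 14), -276) = Add(-154, -276) = -430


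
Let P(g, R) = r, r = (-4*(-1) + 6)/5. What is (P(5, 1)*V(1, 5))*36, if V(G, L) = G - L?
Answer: -288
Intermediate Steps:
r = 2 (r = (4 + 6)*(⅕) = 10*(⅕) = 2)
P(g, R) = 2
(P(5, 1)*V(1, 5))*36 = (2*(1 - 1*5))*36 = (2*(1 - 5))*36 = (2*(-4))*36 = -8*36 = -288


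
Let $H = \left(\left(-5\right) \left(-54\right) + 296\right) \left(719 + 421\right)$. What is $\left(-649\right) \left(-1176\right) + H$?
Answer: $1408464$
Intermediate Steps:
$H = 645240$ ($H = \left(270 + 296\right) 1140 = 566 \cdot 1140 = 645240$)
$\left(-649\right) \left(-1176\right) + H = \left(-649\right) \left(-1176\right) + 645240 = 763224 + 645240 = 1408464$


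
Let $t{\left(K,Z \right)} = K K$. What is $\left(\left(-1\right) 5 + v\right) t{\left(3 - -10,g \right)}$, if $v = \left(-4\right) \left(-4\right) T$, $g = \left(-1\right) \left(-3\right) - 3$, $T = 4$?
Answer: $9971$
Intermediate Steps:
$g = 0$ ($g = 3 - 3 = 0$)
$t{\left(K,Z \right)} = K^{2}$
$v = 64$ ($v = \left(-4\right) \left(-4\right) 4 = 16 \cdot 4 = 64$)
$\left(\left(-1\right) 5 + v\right) t{\left(3 - -10,g \right)} = \left(\left(-1\right) 5 + 64\right) \left(3 - -10\right)^{2} = \left(-5 + 64\right) \left(3 + 10\right)^{2} = 59 \cdot 13^{2} = 59 \cdot 169 = 9971$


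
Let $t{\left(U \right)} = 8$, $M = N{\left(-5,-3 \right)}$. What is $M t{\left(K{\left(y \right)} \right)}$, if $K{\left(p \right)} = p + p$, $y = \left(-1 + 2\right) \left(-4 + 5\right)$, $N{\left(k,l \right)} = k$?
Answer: $-40$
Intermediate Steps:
$M = -5$
$y = 1$ ($y = 1 \cdot 1 = 1$)
$K{\left(p \right)} = 2 p$
$M t{\left(K{\left(y \right)} \right)} = \left(-5\right) 8 = -40$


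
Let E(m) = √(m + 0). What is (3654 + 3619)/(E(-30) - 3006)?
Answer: -3643773/1506011 - 7273*I*√30/9036066 ≈ -2.4195 - 0.0044085*I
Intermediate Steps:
E(m) = √m
(3654 + 3619)/(E(-30) - 3006) = (3654 + 3619)/(√(-30) - 3006) = 7273/(I*√30 - 3006) = 7273/(-3006 + I*√30)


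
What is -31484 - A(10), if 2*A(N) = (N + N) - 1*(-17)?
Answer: -63005/2 ≈ -31503.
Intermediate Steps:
A(N) = 17/2 + N (A(N) = ((N + N) - 1*(-17))/2 = (2*N + 17)/2 = (17 + 2*N)/2 = 17/2 + N)
-31484 - A(10) = -31484 - (17/2 + 10) = -31484 - 1*37/2 = -31484 - 37/2 = -63005/2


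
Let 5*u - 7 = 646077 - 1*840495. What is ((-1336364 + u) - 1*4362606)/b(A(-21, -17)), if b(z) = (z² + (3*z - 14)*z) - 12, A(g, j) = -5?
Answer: -28689261/790 ≈ -36316.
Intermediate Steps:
u = -194411/5 (u = 7/5 + (646077 - 1*840495)/5 = 7/5 + (646077 - 840495)/5 = 7/5 + (⅕)*(-194418) = 7/5 - 194418/5 = -194411/5 ≈ -38882.)
b(z) = -12 + z² + z*(-14 + 3*z) (b(z) = (z² + (-14 + 3*z)*z) - 12 = (z² + z*(-14 + 3*z)) - 12 = -12 + z² + z*(-14 + 3*z))
((-1336364 + u) - 1*4362606)/b(A(-21, -17)) = ((-1336364 - 194411/5) - 1*4362606)/(-12 - 14*(-5) + 4*(-5)²) = (-6876231/5 - 4362606)/(-12 + 70 + 4*25) = -28689261/(5*(-12 + 70 + 100)) = -28689261/5/158 = -28689261/5*1/158 = -28689261/790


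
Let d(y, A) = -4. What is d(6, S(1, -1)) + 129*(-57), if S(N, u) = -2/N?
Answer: -7357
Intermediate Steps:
d(6, S(1, -1)) + 129*(-57) = -4 + 129*(-57) = -4 - 7353 = -7357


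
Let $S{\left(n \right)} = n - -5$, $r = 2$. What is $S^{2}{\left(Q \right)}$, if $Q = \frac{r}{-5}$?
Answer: $\frac{529}{25} \approx 21.16$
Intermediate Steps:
$Q = - \frac{2}{5}$ ($Q = \frac{2}{-5} = 2 \left(- \frac{1}{5}\right) = - \frac{2}{5} \approx -0.4$)
$S{\left(n \right)} = 5 + n$ ($S{\left(n \right)} = n + 5 = 5 + n$)
$S^{2}{\left(Q \right)} = \left(5 - \frac{2}{5}\right)^{2} = \left(\frac{23}{5}\right)^{2} = \frac{529}{25}$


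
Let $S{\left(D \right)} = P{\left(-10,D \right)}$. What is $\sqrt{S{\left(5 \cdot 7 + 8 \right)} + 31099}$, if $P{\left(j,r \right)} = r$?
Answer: $\sqrt{31142} \approx 176.47$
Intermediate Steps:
$S{\left(D \right)} = D$
$\sqrt{S{\left(5 \cdot 7 + 8 \right)} + 31099} = \sqrt{\left(5 \cdot 7 + 8\right) + 31099} = \sqrt{\left(35 + 8\right) + 31099} = \sqrt{43 + 31099} = \sqrt{31142}$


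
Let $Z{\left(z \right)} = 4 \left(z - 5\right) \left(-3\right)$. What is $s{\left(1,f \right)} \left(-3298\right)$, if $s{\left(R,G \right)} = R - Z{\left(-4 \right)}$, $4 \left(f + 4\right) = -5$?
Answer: $352886$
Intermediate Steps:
$f = - \frac{21}{4}$ ($f = -4 + \frac{1}{4} \left(-5\right) = -4 - \frac{5}{4} = - \frac{21}{4} \approx -5.25$)
$Z{\left(z \right)} = 60 - 12 z$ ($Z{\left(z \right)} = 4 \left(-5 + z\right) \left(-3\right) = \left(-20 + 4 z\right) \left(-3\right) = 60 - 12 z$)
$s{\left(R,G \right)} = -108 + R$ ($s{\left(R,G \right)} = R - \left(60 - -48\right) = R - \left(60 + 48\right) = R - 108 = -108 + R$)
$s{\left(1,f \right)} \left(-3298\right) = \left(-108 + 1\right) \left(-3298\right) = \left(-107\right) \left(-3298\right) = 352886$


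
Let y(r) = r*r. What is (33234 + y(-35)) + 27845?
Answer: 62304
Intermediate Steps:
y(r) = r**2
(33234 + y(-35)) + 27845 = (33234 + (-35)**2) + 27845 = (33234 + 1225) + 27845 = 34459 + 27845 = 62304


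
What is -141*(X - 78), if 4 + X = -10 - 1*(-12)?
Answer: 11280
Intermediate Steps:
X = -2 (X = -4 + (-10 - 1*(-12)) = -4 + (-10 + 12) = -4 + 2 = -2)
-141*(X - 78) = -141*(-2 - 78) = -141*(-80) = 11280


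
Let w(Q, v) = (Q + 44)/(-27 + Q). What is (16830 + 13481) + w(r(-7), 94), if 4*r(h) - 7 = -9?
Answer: 1667018/55 ≈ 30309.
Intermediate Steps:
r(h) = -½ (r(h) = 7/4 + (¼)*(-9) = 7/4 - 9/4 = -½)
w(Q, v) = (44 + Q)/(-27 + Q)
(16830 + 13481) + w(r(-7), 94) = (16830 + 13481) + (44 - ½)/(-27 - ½) = 30311 + (87/2)/(-55/2) = 30311 - 2/55*87/2 = 30311 - 87/55 = 1667018/55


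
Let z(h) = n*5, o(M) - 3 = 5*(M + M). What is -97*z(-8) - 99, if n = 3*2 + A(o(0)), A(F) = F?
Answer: -4464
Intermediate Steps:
o(M) = 3 + 10*M (o(M) = 3 + 5*(M + M) = 3 + 5*(2*M) = 3 + 10*M)
n = 9 (n = 3*2 + (3 + 10*0) = 6 + (3 + 0) = 6 + 3 = 9)
z(h) = 45 (z(h) = 9*5 = 45)
-97*z(-8) - 99 = -97*45 - 99 = -4365 - 99 = -4464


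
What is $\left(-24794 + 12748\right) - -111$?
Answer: $-11935$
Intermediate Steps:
$\left(-24794 + 12748\right) - -111 = -12046 + 111 = -11935$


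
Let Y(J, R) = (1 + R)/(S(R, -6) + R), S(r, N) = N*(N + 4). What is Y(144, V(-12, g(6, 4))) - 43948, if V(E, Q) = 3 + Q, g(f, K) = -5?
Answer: -439481/10 ≈ -43948.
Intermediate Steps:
S(r, N) = N*(4 + N)
Y(J, R) = (1 + R)/(12 + R) (Y(J, R) = (1 + R)/(-6*(4 - 6) + R) = (1 + R)/(-6*(-2) + R) = (1 + R)/(12 + R))
Y(144, V(-12, g(6, 4))) - 43948 = (1 + (3 - 5))/(12 + (3 - 5)) - 43948 = (1 - 2)/(12 - 2) - 43948 = -1/10 - 43948 = -439481/10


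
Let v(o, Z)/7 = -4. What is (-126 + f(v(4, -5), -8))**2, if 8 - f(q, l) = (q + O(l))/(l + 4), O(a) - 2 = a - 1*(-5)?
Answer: 251001/16 ≈ 15688.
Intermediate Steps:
O(a) = 7 + a (O(a) = 2 + (a - 1*(-5)) = 2 + (a + 5) = 2 + (5 + a) = 7 + a)
v(o, Z) = -28 (v(o, Z) = 7*(-4) = -28)
f(q, l) = 8 - (7 + l + q)/(4 + l) (f(q, l) = 8 - (q + (7 + l))/(l + 4) = 8 - (7 + l + q)/(4 + l))
(-126 + f(v(4, -5), -8))**2 = (-126 + (25 - 1*(-28) + 7*(-8))/(4 - 8))**2 = (-126 + (25 + 28 - 56)/(-4))**2 = (-126 - 1/4*(-3))**2 = (-126 + 3/4)**2 = (-501/4)**2 = 251001/16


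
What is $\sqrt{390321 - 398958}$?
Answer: $i \sqrt{8637} \approx 92.935 i$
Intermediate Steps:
$\sqrt{390321 - 398958} = \sqrt{-8637} = i \sqrt{8637}$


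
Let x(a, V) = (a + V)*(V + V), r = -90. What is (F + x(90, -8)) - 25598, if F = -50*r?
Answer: -22410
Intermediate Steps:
x(a, V) = 2*V*(V + a) (x(a, V) = (V + a)*(2*V) = 2*V*(V + a))
F = 4500 (F = -50*(-90) = 4500)
(F + x(90, -8)) - 25598 = (4500 + 2*(-8)*(-8 + 90)) - 25598 = (4500 + 2*(-8)*82) - 25598 = (4500 - 1312) - 25598 = 3188 - 25598 = -22410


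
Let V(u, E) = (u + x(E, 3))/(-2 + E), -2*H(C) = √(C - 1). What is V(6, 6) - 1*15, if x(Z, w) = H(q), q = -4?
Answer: -27/2 - I*√5/8 ≈ -13.5 - 0.27951*I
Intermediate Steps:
H(C) = -√(-1 + C)/2 (H(C) = -√(C - 1)/2 = -√(-1 + C)/2)
x(Z, w) = -I*√5/2 (x(Z, w) = -√(-1 - 4)/2 = -I*√5/2)
V(u, E) = (u - I*√5/2)/(-2 + E)
V(6, 6) - 1*15 = (6 - I*√5/2)/(-2 + 6) - 1*15 = (6 - I*√5/2)/4 - 15 = (3/2 - I*√5/8) - 15 = -27/2 - I*√5/8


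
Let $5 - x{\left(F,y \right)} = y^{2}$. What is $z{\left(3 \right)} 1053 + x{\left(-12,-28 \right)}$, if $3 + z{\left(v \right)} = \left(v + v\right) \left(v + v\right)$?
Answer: $33970$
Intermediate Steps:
$x{\left(F,y \right)} = 5 - y^{2}$
$z{\left(v \right)} = -3 + 4 v^{2}$ ($z{\left(v \right)} = -3 + \left(v + v\right) \left(v + v\right) = -3 + 2 v 2 v = -3 + 4 v^{2}$)
$z{\left(3 \right)} 1053 + x{\left(-12,-28 \right)} = \left(-3 + 4 \cdot 3^{2}\right) 1053 + \left(5 - \left(-28\right)^{2}\right) = \left(-3 + 4 \cdot 9\right) 1053 + \left(5 - 784\right) = \left(-3 + 36\right) 1053 + \left(5 - 784\right) = 33 \cdot 1053 - 779 = 34749 - 779 = 33970$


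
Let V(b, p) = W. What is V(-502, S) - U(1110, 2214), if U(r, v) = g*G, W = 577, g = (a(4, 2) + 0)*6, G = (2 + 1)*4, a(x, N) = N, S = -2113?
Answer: 433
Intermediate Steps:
G = 12 (G = 3*4 = 12)
g = 12 (g = (2 + 0)*6 = 2*6 = 12)
V(b, p) = 577
U(r, v) = 144 (U(r, v) = 12*12 = 144)
V(-502, S) - U(1110, 2214) = 577 - 1*144 = 577 - 144 = 433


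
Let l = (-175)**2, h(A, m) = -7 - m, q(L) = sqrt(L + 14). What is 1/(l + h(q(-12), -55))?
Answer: 1/30673 ≈ 3.2602e-5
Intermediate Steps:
q(L) = sqrt(14 + L)
l = 30625
1/(l + h(q(-12), -55)) = 1/(30625 + (-7 - 1*(-55))) = 1/(30625 + (-7 + 55)) = 1/(30625 + 48) = 1/30673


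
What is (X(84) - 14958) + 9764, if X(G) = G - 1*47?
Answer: -5157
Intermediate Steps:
X(G) = -47 + G (X(G) = G - 47 = -47 + G)
(X(84) - 14958) + 9764 = ((-47 + 84) - 14958) + 9764 = (37 - 14958) + 9764 = -14921 + 9764 = -5157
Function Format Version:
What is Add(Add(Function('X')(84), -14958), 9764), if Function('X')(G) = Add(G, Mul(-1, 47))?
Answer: -5157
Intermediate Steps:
Function('X')(G) = Add(-47, G) (Function('X')(G) = Add(G, -47) = Add(-47, G))
Add(Add(Function('X')(84), -14958), 9764) = Add(Add(Add(-47, 84), -14958), 9764) = Add(Add(37, -14958), 9764) = Add(-14921, 9764) = -5157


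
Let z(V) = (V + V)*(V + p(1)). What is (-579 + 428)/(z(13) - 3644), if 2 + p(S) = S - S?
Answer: 151/3358 ≈ 0.044967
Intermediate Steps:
p(S) = -2 (p(S) = -2 + (S - S) = -2 + 0 = -2)
z(V) = 2*V*(-2 + V) (z(V) = (V + V)*(V - 2) = (2*V)*(-2 + V) = 2*V*(-2 + V))
(-579 + 428)/(z(13) - 3644) = (-579 + 428)/(2*13*(-2 + 13) - 3644) = -151/(2*13*11 - 3644) = -151/(286 - 3644) = -151/(-3358) = -151*(-1/3358) = 151/3358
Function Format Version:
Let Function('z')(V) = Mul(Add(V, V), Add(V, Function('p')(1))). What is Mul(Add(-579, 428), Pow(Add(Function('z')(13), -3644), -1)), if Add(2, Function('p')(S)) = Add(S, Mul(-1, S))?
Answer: Rational(151, 3358) ≈ 0.044967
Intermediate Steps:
Function('p')(S) = -2 (Function('p')(S) = Add(-2, Add(S, Mul(-1, S))) = Add(-2, 0) = -2)
Function('z')(V) = Mul(2, V, Add(-2, V)) (Function('z')(V) = Mul(Add(V, V), Add(V, -2)) = Mul(Mul(2, V), Add(-2, V)) = Mul(2, V, Add(-2, V)))
Mul(Add(-579, 428), Pow(Add(Function('z')(13), -3644), -1)) = Mul(Add(-579, 428), Pow(Add(Mul(2, 13, Add(-2, 13)), -3644), -1)) = Mul(-151, Pow(Add(Mul(2, 13, 11), -3644), -1)) = Mul(-151, Pow(Add(286, -3644), -1)) = Mul(-151, Pow(-3358, -1)) = Mul(-151, Rational(-1, 3358)) = Rational(151, 3358)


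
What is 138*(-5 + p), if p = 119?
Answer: 15732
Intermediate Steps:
138*(-5 + p) = 138*(-5 + 119) = 138*114 = 15732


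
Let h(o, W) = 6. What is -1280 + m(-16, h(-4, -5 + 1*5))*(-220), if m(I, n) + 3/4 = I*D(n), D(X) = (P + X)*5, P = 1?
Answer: 122085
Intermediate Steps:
D(X) = 5 + 5*X (D(X) = (1 + X)*5 = 5 + 5*X)
m(I, n) = -3/4 + I*(5 + 5*n)
-1280 + m(-16, h(-4, -5 + 1*5))*(-220) = -1280 + (-3/4 + 5*(-16)*(1 + 6))*(-220) = -1280 + (-3/4 + 5*(-16)*7)*(-220) = -1280 + (-3/4 - 560)*(-220) = -1280 - 2243/4*(-220) = -1280 + 123365 = 122085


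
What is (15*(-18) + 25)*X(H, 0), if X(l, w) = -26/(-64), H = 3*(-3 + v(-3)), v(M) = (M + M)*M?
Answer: -3185/32 ≈ -99.531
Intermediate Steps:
v(M) = 2*M² (v(M) = (2*M)*M = 2*M²)
H = 45 (H = 3*(-3 + 2*(-3)²) = 3*(-3 + 2*9) = 3*(-3 + 18) = 3*15 = 45)
X(l, w) = 13/32 (X(l, w) = -26*(-1/64) = 13/32)
(15*(-18) + 25)*X(H, 0) = (15*(-18) + 25)*(13/32) = (-270 + 25)*(13/32) = -245*13/32 = -3185/32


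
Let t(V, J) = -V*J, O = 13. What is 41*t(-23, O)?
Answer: 12259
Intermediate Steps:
t(V, J) = -J*V
41*t(-23, O) = 41*(-1*13*(-23)) = 41*299 = 12259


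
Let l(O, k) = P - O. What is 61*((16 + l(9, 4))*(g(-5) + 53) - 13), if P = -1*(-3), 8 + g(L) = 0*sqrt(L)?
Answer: 26657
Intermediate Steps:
g(L) = -8 (g(L) = -8 + 0*sqrt(L) = -8 + 0 = -8)
P = 3
l(O, k) = 3 - O
61*((16 + l(9, 4))*(g(-5) + 53) - 13) = 61*((16 + (3 - 1*9))*(-8 + 53) - 13) = 61*((16 + (3 - 9))*45 - 13) = 61*((16 - 6)*45 - 13) = 61*(10*45 - 13) = 61*(450 - 13) = 61*437 = 26657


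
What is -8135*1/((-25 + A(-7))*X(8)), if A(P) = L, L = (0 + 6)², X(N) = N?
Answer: -8135/88 ≈ -92.443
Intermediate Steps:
L = 36 (L = 6² = 36)
A(P) = 36
-8135*1/((-25 + A(-7))*X(8)) = -8135*1/(8*(-25 + 36)) = -8135/(11*8) = -8135/88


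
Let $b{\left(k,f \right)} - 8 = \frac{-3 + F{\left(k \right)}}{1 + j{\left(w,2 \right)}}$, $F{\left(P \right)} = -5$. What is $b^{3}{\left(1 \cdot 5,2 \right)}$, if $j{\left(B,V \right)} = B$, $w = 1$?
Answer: $64$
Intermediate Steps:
$b{\left(k,f \right)} = 4$ ($b{\left(k,f \right)} = 8 + \frac{-3 - 5}{1 + 1} = 8 - \frac{8}{2} = 8 - 4 = 4$)
$b^{3}{\left(1 \cdot 5,2 \right)} = 4^{3} = 64$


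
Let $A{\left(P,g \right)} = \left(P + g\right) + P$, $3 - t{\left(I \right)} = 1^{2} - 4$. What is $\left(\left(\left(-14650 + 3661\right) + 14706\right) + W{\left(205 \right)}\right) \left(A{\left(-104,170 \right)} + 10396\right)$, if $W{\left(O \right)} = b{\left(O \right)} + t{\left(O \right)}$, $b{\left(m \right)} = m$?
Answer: $40686224$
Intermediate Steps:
$t{\left(I \right)} = 6$ ($t{\left(I \right)} = 3 - \left(1^{2} - 4\right) = 3 - \left(1 - 4\right) = 3 - -3 = 3 + 3 = 6$)
$W{\left(O \right)} = 6 + O$ ($W{\left(O \right)} = O + 6 = 6 + O$)
$A{\left(P,g \right)} = g + 2 P$
$\left(\left(\left(-14650 + 3661\right) + 14706\right) + W{\left(205 \right)}\right) \left(A{\left(-104,170 \right)} + 10396\right) = \left(\left(\left(-14650 + 3661\right) + 14706\right) + \left(6 + 205\right)\right) \left(\left(170 + 2 \left(-104\right)\right) + 10396\right) = \left(\left(-10989 + 14706\right) + 211\right) \left(\left(170 - 208\right) + 10396\right) = \left(3717 + 211\right) \left(-38 + 10396\right) = 3928 \cdot 10358 = 40686224$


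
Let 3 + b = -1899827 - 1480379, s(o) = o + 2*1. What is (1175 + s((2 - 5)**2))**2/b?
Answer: -1406596/3380209 ≈ -0.41613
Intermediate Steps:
s(o) = 2 + o (s(o) = o + 2 = 2 + o)
b = -3380209 (b = -3 + (-1899827 - 1480379) = -3 - 3380206 = -3380209)
(1175 + s((2 - 5)**2))**2/b = (1175 + (2 + (2 - 5)**2))**2/(-3380209) = (1175 + (2 + (-3)**2))**2*(-1/3380209) = (1175 + (2 + 9))**2*(-1/3380209) = (1175 + 11)**2*(-1/3380209) = 1186**2*(-1/3380209) = 1406596*(-1/3380209) = -1406596/3380209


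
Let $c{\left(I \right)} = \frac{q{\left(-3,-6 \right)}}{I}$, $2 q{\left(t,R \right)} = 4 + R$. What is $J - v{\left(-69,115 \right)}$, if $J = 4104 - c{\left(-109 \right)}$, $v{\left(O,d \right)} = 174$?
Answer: $\frac{428369}{109} \approx 3930.0$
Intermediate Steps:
$q{\left(t,R \right)} = 2 + \frac{R}{2}$ ($q{\left(t,R \right)} = \frac{4 + R}{2} = 2 + \frac{R}{2}$)
$c{\left(I \right)} = - \frac{1}{I}$ ($c{\left(I \right)} = \frac{2 + \frac{1}{2} \left(-6\right)}{I} = \frac{2 - 3}{I} = - \frac{1}{I}$)
$J = \frac{447335}{109}$ ($J = 4104 - - \frac{1}{-109} = 4104 - \left(-1\right) \left(- \frac{1}{109}\right) = 4104 - \frac{1}{109} = \frac{447335}{109} \approx 4104.0$)
$J - v{\left(-69,115 \right)} = \frac{447335}{109} - 174 = \frac{428369}{109}$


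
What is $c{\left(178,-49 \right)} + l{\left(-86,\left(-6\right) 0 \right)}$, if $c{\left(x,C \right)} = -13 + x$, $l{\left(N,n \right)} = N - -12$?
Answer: $91$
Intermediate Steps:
$l{\left(N,n \right)} = 12 + N$ ($l{\left(N,n \right)} = N + 12 = 12 + N$)
$c{\left(178,-49 \right)} + l{\left(-86,\left(-6\right) 0 \right)} = \left(-13 + 178\right) + \left(12 - 86\right) = 165 - 74 = 91$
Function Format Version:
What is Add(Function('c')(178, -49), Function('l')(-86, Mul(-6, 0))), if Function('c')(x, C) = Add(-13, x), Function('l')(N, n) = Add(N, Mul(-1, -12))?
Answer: 91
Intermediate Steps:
Function('l')(N, n) = Add(12, N) (Function('l')(N, n) = Add(N, 12) = Add(12, N))
Add(Function('c')(178, -49), Function('l')(-86, Mul(-6, 0))) = Add(Add(-13, 178), Add(12, -86)) = Add(165, -74) = 91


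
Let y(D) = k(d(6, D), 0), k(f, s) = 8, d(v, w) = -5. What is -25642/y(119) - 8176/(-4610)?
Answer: -29536053/9220 ≈ -3203.5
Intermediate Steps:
y(D) = 8
-25642/y(119) - 8176/(-4610) = -25642/8 - 8176/(-4610) = -25642*⅛ - 8176*(-1/4610) = -12821/4 + 4088/2305 = -29536053/9220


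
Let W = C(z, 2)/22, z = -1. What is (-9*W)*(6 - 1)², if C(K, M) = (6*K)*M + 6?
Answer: 675/11 ≈ 61.364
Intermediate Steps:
C(K, M) = 6 + 6*K*M (C(K, M) = 6*K*M + 6 = 6 + 6*K*M)
W = -3/11 (W = (6 + 6*(-1)*2)/22 = (6 - 12)*(1/22) = -6*1/22 = -3/11 ≈ -0.27273)
(-9*W)*(6 - 1)² = (-9*(-3/11))*(6 - 1)² = (27/11)*5² = (27/11)*25 = 675/11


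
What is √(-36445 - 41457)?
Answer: I*√77902 ≈ 279.11*I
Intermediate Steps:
√(-36445 - 41457) = √(-77902) = I*√77902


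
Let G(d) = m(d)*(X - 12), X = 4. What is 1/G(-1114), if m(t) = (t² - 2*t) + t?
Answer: -1/9936880 ≈ -1.0064e-7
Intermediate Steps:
m(t) = t² - t
G(d) = -8*d*(-1 + d) (G(d) = (d*(-1 + d))*(4 - 12) = (d*(-1 + d))*(-8) = -8*d*(-1 + d))
1/G(-1114) = 1/(8*(-1114)*(1 - 1*(-1114))) = 1/(8*(-1114)*(1 + 1114)) = 1/(8*(-1114)*1115) = 1/(-9936880) = -1/9936880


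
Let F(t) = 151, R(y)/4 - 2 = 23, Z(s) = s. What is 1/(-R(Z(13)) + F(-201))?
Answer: 1/51 ≈ 0.019608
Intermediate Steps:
R(y) = 100 (R(y) = 8 + 4*23 = 8 + 92 = 100)
1/(-R(Z(13)) + F(-201)) = 1/(-1*100 + 151) = 1/(-100 + 151) = 1/51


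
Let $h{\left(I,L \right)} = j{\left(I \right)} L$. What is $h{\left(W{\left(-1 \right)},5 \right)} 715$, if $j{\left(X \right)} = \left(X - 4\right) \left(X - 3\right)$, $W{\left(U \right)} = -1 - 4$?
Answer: $257400$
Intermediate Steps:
$W{\left(U \right)} = -5$
$j{\left(X \right)} = \left(-4 + X\right) \left(-3 + X\right)$
$h{\left(I,L \right)} = L \left(12 + I^{2} - 7 I\right)$ ($h{\left(I,L \right)} = \left(12 + I^{2} - 7 I\right) L = L \left(12 + I^{2} - 7 I\right)$)
$h{\left(W{\left(-1 \right)},5 \right)} 715 = 5 \left(12 + \left(-5\right)^{2} - -35\right) 715 = 5 \left(12 + 25 + 35\right) 715 = 5 \cdot 72 \cdot 715 = 360 \cdot 715 = 257400$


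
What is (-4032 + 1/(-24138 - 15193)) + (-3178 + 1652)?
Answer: -218601699/39331 ≈ -5558.0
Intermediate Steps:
(-4032 + 1/(-24138 - 15193)) + (-3178 + 1652) = (-4032 + 1/(-39331)) - 1526 = (-4032 - 1/39331) - 1526 = -158582593/39331 - 1526 = -218601699/39331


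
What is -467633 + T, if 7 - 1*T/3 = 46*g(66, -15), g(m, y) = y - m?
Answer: -456434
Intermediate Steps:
T = 11199 (T = 21 - 138*(-15 - 1*66) = 21 - 138*(-15 - 66) = 21 - 138*(-81) = 21 - 3*(-3726) = 21 + 11178 = 11199)
-467633 + T = -467633 + 11199 = -456434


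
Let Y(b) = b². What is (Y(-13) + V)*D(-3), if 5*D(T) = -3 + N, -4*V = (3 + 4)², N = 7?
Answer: 627/5 ≈ 125.40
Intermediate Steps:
V = -49/4 (V = -(3 + 4)²/4 = -¼*7² = -¼*49 = -49/4 ≈ -12.250)
D(T) = ⅘ (D(T) = (-3 + 7)/5 = (⅕)*4 = ⅘)
(Y(-13) + V)*D(-3) = ((-13)² - 49/4)*(⅘) = (169 - 49/4)*(⅘) = (627/4)*(⅘) = 627/5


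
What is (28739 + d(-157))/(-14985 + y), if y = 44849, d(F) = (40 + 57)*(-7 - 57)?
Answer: 22531/29864 ≈ 0.75445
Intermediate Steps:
d(F) = -6208 (d(F) = 97*(-64) = -6208)
(28739 + d(-157))/(-14985 + y) = (28739 - 6208)/(-14985 + 44849) = 22531/29864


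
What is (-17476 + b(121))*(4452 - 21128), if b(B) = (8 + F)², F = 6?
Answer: 288161280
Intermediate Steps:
b(B) = 196 (b(B) = (8 + 6)² = 14² = 196)
(-17476 + b(121))*(4452 - 21128) = (-17476 + 196)*(4452 - 21128) = -17280*(-16676) = 288161280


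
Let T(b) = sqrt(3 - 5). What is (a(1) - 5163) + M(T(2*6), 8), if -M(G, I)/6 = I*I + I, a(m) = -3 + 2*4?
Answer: -5590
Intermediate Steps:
T(b) = I*sqrt(2) (T(b) = sqrt(-2) = I*sqrt(2))
a(m) = 5 (a(m) = -3 + 8 = 5)
M(G, I) = -6*I - 6*I**2 (M(G, I) = -6*(I*I + I) = -6*(I**2 + I) = -6*(I + I**2) = -6*I - 6*I**2)
(a(1) - 5163) + M(T(2*6), 8) = (5 - 5163) - 6*8*(1 + 8) = -5158 - 6*8*9 = -5158 - 432 = -5590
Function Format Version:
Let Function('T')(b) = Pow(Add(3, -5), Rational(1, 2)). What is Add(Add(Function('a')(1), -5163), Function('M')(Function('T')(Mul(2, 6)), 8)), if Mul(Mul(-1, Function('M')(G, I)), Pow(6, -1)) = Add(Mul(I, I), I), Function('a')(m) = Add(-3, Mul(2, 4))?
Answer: -5590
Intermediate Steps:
Function('T')(b) = Mul(I, Pow(2, Rational(1, 2))) (Function('T')(b) = Pow(-2, Rational(1, 2)) = Mul(I, Pow(2, Rational(1, 2))))
Function('a')(m) = 5 (Function('a')(m) = Add(-3, 8) = 5)
Function('M')(G, I) = Add(Mul(-6, I), Mul(-6, Pow(I, 2))) (Function('M')(G, I) = Mul(-6, Add(Mul(I, I), I)) = Mul(-6, Add(Pow(I, 2), I)) = Mul(-6, Add(I, Pow(I, 2))) = Add(Mul(-6, I), Mul(-6, Pow(I, 2))))
Add(Add(Function('a')(1), -5163), Function('M')(Function('T')(Mul(2, 6)), 8)) = Add(Add(5, -5163), Mul(-6, 8, Add(1, 8))) = Add(-5158, Mul(-6, 8, 9)) = Add(-5158, -432) = -5590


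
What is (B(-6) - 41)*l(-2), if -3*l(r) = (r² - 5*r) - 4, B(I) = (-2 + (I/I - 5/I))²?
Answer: 7375/54 ≈ 136.57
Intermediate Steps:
B(I) = (-1 - 5/I)² (B(I) = (-2 + (1 - 5/I))² = (-1 - 5/I)²)
l(r) = 4/3 - r²/3 + 5*r/3 (l(r) = -((r² - 5*r) - 4)/3 = -(-4 + r² - 5*r)/3 = 4/3 - r²/3 + 5*r/3)
(B(-6) - 41)*l(-2) = ((5 - 6)²/(-6)² - 41)*(4/3 - ⅓*(-2)² + (5/3)*(-2)) = ((1/36)*(-1)² - 41)*(4/3 - ⅓*4 - 10/3) = ((1/36)*1 - 41)*(4/3 - 4/3 - 10/3) = (1/36 - 41)*(-10/3) = -1475/36*(-10/3) = 7375/54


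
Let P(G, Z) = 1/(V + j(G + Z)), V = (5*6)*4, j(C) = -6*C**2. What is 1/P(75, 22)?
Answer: -56334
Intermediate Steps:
V = 120 (V = 30*4 = 120)
P(G, Z) = 1/(120 - 6*(G + Z)**2)
1/P(75, 22) = 1/(-1/(-120 + 6*(75 + 22)**2)) = 1/(-1/(-120 + 6*97**2)) = 1/(-1/(-120 + 6*9409)) = 1/(-1/(-120 + 56454)) = 1/(-1/56334) = -56334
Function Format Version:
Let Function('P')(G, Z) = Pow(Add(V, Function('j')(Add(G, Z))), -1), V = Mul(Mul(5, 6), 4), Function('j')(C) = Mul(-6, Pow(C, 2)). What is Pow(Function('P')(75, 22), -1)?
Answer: -56334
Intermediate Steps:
V = 120 (V = Mul(30, 4) = 120)
Function('P')(G, Z) = Pow(Add(120, Mul(-6, Pow(Add(G, Z), 2))), -1)
Pow(Function('P')(75, 22), -1) = Pow(Mul(-1, Pow(Add(-120, Mul(6, Pow(Add(75, 22), 2))), -1)), -1) = Pow(Mul(-1, Pow(Add(-120, Mul(6, Pow(97, 2))), -1)), -1) = Pow(Mul(-1, Pow(Add(-120, Mul(6, 9409)), -1)), -1) = Pow(Mul(-1, Pow(Add(-120, 56454), -1)), -1) = Pow(Mul(-1, Pow(56334, -1)), -1) = Pow(Mul(-1, Rational(1, 56334)), -1) = Pow(Rational(-1, 56334), -1) = -56334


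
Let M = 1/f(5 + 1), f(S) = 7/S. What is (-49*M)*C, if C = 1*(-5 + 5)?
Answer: 0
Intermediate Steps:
M = 6/7 (M = 1/(7/(5 + 1)) = 1/(7/6) = 6/7 ≈ 0.85714)
C = 0 (C = 1*0 = 0)
(-49*M)*C = -49*6/7*0 = -42*0 = 0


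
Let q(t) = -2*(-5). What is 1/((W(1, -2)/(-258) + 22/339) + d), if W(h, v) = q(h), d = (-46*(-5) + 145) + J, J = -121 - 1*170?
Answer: 4859/408283 ≈ 0.011901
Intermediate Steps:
J = -291 (J = -121 - 170 = -291)
d = 84 (d = (-46*(-5) + 145) - 291 = (230 + 145) - 291 = 375 - 291 = 84)
q(t) = 10
W(h, v) = 10
1/((W(1, -2)/(-258) + 22/339) + d) = 1/((10/(-258) + 22/339) + 84) = 1/((10*(-1/258) + 22*(1/339)) + 84) = 1/((-5/129 + 22/339) + 84) = 1/(127/4859 + 84) = 1/(408283/4859) = 4859/408283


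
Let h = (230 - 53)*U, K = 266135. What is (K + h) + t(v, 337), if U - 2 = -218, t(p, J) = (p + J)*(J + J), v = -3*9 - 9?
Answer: 430777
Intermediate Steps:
v = -36 (v = -27 - 9 = -36)
t(p, J) = 2*J*(J + p) (t(p, J) = (J + p)*(2*J) = 2*J*(J + p))
U = -216 (U = 2 - 218 = -216)
h = -38232 (h = (230 - 53)*(-216) = 177*(-216) = -38232)
(K + h) + t(v, 337) = (266135 - 38232) + 2*337*(337 - 36) = 227903 + 2*337*301 = 227903 + 202874 = 430777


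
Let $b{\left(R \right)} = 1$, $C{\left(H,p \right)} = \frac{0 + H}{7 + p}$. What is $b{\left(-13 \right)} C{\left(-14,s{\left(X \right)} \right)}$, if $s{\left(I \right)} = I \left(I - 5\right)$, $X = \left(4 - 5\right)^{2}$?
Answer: $- \frac{14}{3} \approx -4.6667$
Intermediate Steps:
$X = 1$ ($X = \left(-1\right)^{2} = 1$)
$s{\left(I \right)} = I \left(-5 + I\right)$
$C{\left(H,p \right)} = \frac{H}{7 + p}$
$b{\left(-13 \right)} C{\left(-14,s{\left(X \right)} \right)} = 1 \left(- \frac{14}{7 + 1 \left(-5 + 1\right)}\right) = 1 \left(- \frac{14}{7 + 1 \left(-4\right)}\right) = 1 \left(- \frac{14}{7 - 4}\right) = 1 \left(- \frac{14}{3}\right) = - \frac{14}{3}$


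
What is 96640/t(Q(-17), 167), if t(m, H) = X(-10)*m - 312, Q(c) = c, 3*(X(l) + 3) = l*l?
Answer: -289920/2483 ≈ -116.76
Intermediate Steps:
X(l) = -3 + l**2/3 (X(l) = -3 + (l*l)/3 = -3 + l**2/3)
t(m, H) = -312 + 91*m/3 (t(m, H) = (-3 + (1/3)*(-10)**2)*m - 312 = (-3 + (1/3)*100)*m - 312 = (-3 + 100/3)*m - 312 = 91*m/3 - 312 = -312 + 91*m/3)
96640/t(Q(-17), 167) = 96640/(-312 + (91/3)*(-17)) = 96640/(-312 - 1547/3) = 96640/(-2483/3) = 96640*(-3/2483) = -289920/2483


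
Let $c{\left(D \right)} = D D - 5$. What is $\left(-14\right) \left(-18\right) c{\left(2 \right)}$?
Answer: $-252$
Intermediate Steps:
$c{\left(D \right)} = -5 + D^{2}$ ($c{\left(D \right)} = D^{2} - 5 = -5 + D^{2}$)
$\left(-14\right) \left(-18\right) c{\left(2 \right)} = \left(-14\right) \left(-18\right) \left(-5 + 2^{2}\right) = 252 \left(-5 + 4\right) = 252 \left(-1\right) = -252$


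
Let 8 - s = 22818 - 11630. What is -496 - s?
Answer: 10684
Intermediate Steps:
s = -11180 (s = 8 - (22818 - 11630) = 8 - 1*11188 = 8 - 11188 = -11180)
-496 - s = -496 - 1*(-11180) = -496 + 11180 = 10684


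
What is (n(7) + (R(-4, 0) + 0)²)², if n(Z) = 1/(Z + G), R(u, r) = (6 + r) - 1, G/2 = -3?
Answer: 676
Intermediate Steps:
G = -6 (G = 2*(-3) = -6)
R(u, r) = 5 + r
n(Z) = 1/(-6 + Z) (n(Z) = 1/(Z - 6) = 1/(-6 + Z))
(n(7) + (R(-4, 0) + 0)²)² = (1/(-6 + 7) + ((5 + 0) + 0)²)² = (1/1 + (5 + 0)²)² = (1 + 5²)² = (1 + 25)² = 26² = 676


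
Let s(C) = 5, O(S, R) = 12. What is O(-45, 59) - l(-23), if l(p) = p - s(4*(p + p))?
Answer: 40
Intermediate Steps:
l(p) = -5 + p (l(p) = p - 1*5 = p - 5 = -5 + p)
O(-45, 59) - l(-23) = 12 - (-5 - 23) = 12 - 1*(-28) = 12 + 28 = 40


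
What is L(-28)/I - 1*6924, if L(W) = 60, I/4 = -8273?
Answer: -57282267/8273 ≈ -6924.0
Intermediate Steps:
I = -33092 (I = 4*(-8273) = -33092)
L(-28)/I - 1*6924 = 60/(-33092) - 1*6924 = 60*(-1/33092) - 6924 = -15/8273 - 6924 = -57282267/8273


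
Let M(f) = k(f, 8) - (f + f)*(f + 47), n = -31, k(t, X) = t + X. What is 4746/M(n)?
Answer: 1582/323 ≈ 4.8978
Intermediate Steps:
k(t, X) = X + t
M(f) = 8 + f - 2*f*(47 + f) (M(f) = (8 + f) - (f + f)*(f + 47) = (8 + f) - 2*f*(47 + f) = 8 + f - 2*f*(47 + f))
4746/M(n) = 4746/(8 - 93*(-31) - 2*(-31)²) = 4746/(8 + 2883 - 2*961) = 4746/(8 + 2883 - 1922) = 4746/969 = 4746*(1/969) = 1582/323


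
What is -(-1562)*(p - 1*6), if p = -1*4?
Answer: -15620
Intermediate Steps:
p = -4
-(-1562)*(p - 1*6) = -(-1562)*(-4 - 1*6) = -(-1562)*(-4 - 6) = -(-1562)*(-10) = -71*220 = -15620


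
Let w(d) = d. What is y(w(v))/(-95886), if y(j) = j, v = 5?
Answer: -5/95886 ≈ -5.2145e-5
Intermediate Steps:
y(w(v))/(-95886) = 5/(-95886) = 5*(-1/95886) = -5/95886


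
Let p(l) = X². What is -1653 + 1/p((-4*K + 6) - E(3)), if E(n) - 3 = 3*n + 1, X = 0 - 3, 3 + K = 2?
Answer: -14876/9 ≈ -1652.9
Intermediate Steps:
K = -1 (K = -3 + 2 = -1)
X = -3
E(n) = 4 + 3*n (E(n) = 3 + (3*n + 1) = 3 + (1 + 3*n) = 4 + 3*n)
p(l) = 9 (p(l) = (-3)² = 9)
-1653 + 1/p((-4*K + 6) - E(3)) = -1653 + 1/9 = -1653 + ⅑ = -14876/9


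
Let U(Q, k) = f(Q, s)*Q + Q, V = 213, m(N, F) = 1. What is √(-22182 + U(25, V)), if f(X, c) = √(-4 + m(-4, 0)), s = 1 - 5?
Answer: √(-22157 + 25*I*√3) ≈ 0.145 + 148.85*I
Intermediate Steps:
s = -4
f(X, c) = I*√3 (f(X, c) = √(-4 + 1) = √(-3) = I*√3)
U(Q, k) = Q + I*Q*√3 (U(Q, k) = (I*√3)*Q + Q = I*Q*√3 + Q = Q + I*Q*√3)
√(-22182 + U(25, V)) = √(-22182 + 25*(1 + I*√3)) = √(-22182 + (25 + 25*I*√3)) = √(-22157 + 25*I*√3)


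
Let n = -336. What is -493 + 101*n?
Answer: -34429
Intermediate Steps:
-493 + 101*n = -493 + 101*(-336) = -493 - 33936 = -34429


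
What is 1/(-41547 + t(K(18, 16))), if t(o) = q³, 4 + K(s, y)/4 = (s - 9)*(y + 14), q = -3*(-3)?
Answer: -1/40818 ≈ -2.4499e-5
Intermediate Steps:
q = 9
K(s, y) = -16 + 4*(-9 + s)*(14 + y) (K(s, y) = -16 + 4*((s - 9)*(y + 14)) = -16 + 4*((-9 + s)*(14 + y)) = -16 + 4*(-9 + s)*(14 + y))
t(o) = 729 (t(o) = 9³ = 729)
1/(-41547 + t(K(18, 16))) = 1/(-41547 + 729) = 1/(-40818) = -1/40818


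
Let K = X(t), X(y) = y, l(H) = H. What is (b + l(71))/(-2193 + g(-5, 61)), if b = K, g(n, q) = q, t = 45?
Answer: -29/533 ≈ -0.054409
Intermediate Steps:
K = 45
b = 45
(b + l(71))/(-2193 + g(-5, 61)) = (45 + 71)/(-2193 + 61) = 116/(-2132) = 116*(-1/2132) = -29/533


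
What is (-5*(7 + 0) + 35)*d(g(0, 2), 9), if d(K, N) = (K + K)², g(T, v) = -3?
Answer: 0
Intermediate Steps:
d(K, N) = 4*K² (d(K, N) = (2*K)² = 4*K²)
(-5*(7 + 0) + 35)*d(g(0, 2), 9) = (-5*(7 + 0) + 35)*(4*(-3)²) = (-5*7 + 35)*(4*9) = (-35 + 35)*36 = 0*36 = 0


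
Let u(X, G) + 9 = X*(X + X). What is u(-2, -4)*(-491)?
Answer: 491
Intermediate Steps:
u(X, G) = -9 + 2*X**2 (u(X, G) = -9 + X*(X + X) = -9 + X*(2*X) = -9 + 2*X**2)
u(-2, -4)*(-491) = (-9 + 2*(-2)**2)*(-491) = (-9 + 2*4)*(-491) = (-9 + 8)*(-491) = -1*(-491) = 491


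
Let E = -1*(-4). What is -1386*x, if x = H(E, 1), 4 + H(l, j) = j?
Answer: 4158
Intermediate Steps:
E = 4
H(l, j) = -4 + j
x = -3 (x = -4 + 1 = -3)
-1386*x = -1386*(-3) = 4158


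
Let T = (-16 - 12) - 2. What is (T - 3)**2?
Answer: 1089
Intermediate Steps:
T = -30 (T = -28 - 2 = -30)
(T - 3)**2 = (-30 - 3)**2 = (-33)**2 = 1089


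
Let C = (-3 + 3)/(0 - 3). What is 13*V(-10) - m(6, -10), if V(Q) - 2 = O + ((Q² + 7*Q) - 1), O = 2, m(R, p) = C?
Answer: 429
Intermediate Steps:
C = 0 (C = 0/(-3) = 0*(-⅓) = 0)
m(R, p) = 0
V(Q) = 3 + Q² + 7*Q (V(Q) = 2 + (2 + ((Q² + 7*Q) - 1)) = 2 + (2 + (-1 + Q² + 7*Q)) = 2 + (1 + Q² + 7*Q) = 3 + Q² + 7*Q)
13*V(-10) - m(6, -10) = 13*(3 + (-10)² + 7*(-10)) - 1*0 = 13*(3 + 100 - 70) + 0 = 13*33 + 0 = 429 + 0 = 429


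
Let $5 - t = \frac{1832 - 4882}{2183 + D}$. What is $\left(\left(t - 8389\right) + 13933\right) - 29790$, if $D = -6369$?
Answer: $- \frac{50737938}{2093} \approx -24242.0$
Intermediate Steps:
$t = \frac{8940}{2093}$ ($t = 5 - \frac{1832 - 4882}{2183 - 6369} = 5 - - \frac{3050}{-4186} = 5 - \left(-3050\right) \left(- \frac{1}{4186}\right) = 5 - \frac{1525}{2093} = \frac{8940}{2093} \approx 4.2714$)
$\left(\left(t - 8389\right) + 13933\right) - 29790 = \left(\left(\frac{8940}{2093} - 8389\right) + 13933\right) - 29790 = \left(- \frac{17549237}{2093} + 13933\right) - 29790 = \frac{11612532}{2093} - 29790 = - \frac{50737938}{2093}$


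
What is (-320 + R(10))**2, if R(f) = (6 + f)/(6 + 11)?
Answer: 29419776/289 ≈ 1.0180e+5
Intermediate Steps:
R(f) = 6/17 + f/17 (R(f) = (6 + f)/17 = (6 + f)*(1/17) = 6/17 + f/17)
(-320 + R(10))**2 = (-320 + (6/17 + (1/17)*10))**2 = (-320 + (6/17 + 10/17))**2 = (-320 + 16/17)**2 = (-5424/17)**2 = 29419776/289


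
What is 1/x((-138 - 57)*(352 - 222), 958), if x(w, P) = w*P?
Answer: -1/24285300 ≈ -4.1177e-8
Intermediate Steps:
x(w, P) = P*w
1/x((-138 - 57)*(352 - 222), 958) = 1/(958*((-138 - 57)*(352 - 222))) = 1/(958*(-195*130)) = 1/(958*(-25350)) = 1/(-24285300) = -1/24285300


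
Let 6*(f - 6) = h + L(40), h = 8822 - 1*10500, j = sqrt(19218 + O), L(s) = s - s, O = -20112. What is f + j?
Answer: -821/3 + I*sqrt(894) ≈ -273.67 + 29.9*I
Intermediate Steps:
L(s) = 0
j = I*sqrt(894) (j = sqrt(19218 - 20112) = sqrt(-894) = I*sqrt(894) ≈ 29.9*I)
h = -1678 (h = 8822 - 10500 = -1678)
f = -821/3 (f = 6 + (-1678 + 0)/6 = 6 + (1/6)*(-1678) = 6 - 839/3 = -821/3 ≈ -273.67)
f + j = -821/3 + I*sqrt(894)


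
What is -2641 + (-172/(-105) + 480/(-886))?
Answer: -122795119/46515 ≈ -2639.9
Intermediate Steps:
-2641 + (-172/(-105) + 480/(-886)) = -2641 + (-172*(-1/105) + 480*(-1/886)) = -2641 + (172/105 - 240/443) = -2641 + 50996/46515 = -122795119/46515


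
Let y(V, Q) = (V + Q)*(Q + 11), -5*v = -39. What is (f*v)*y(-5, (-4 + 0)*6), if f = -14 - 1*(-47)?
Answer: 485199/5 ≈ 97040.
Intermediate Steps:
v = 39/5 (v = -⅕*(-39) = 39/5 ≈ 7.8000)
y(V, Q) = (11 + Q)*(Q + V) (y(V, Q) = (Q + V)*(11 + Q) = (11 + Q)*(Q + V))
f = 33 (f = -14 + 47 = 33)
(f*v)*y(-5, (-4 + 0)*6) = (33*(39/5))*(((-4 + 0)*6)² + 11*((-4 + 0)*6) + 11*(-5) + ((-4 + 0)*6)*(-5)) = 1287*((-4*6)² + 11*(-4*6) - 55 - 4*6*(-5))/5 = 1287*((-24)² + 11*(-24) - 55 - 24*(-5))/5 = 1287*(576 - 264 - 55 + 120)/5 = (1287/5)*377 = 485199/5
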